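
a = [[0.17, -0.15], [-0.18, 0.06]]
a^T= [[0.17, -0.18], [-0.15, 0.06]]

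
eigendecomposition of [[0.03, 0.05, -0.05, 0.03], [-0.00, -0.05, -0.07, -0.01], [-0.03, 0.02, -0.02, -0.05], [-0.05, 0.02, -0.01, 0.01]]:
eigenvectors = [[0.17+0.27j, 0.17-0.27j, (-0.72+0j), -0.72-0.00j], [-0.72+0.00j, (-0.72-0j), -0.20-0.05j, (-0.2+0.05j)], [-0.10+0.50j, -0.10-0.50j, (0.19+0.25j), 0.19-0.25j], [0.07+0.33j, 0.07-0.33j, 0.32-0.49j, (0.32+0.49j)]]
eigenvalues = [(-0.06+0.05j), (-0.06-0.05j), (0.04+0.04j), (0.04-0.04j)]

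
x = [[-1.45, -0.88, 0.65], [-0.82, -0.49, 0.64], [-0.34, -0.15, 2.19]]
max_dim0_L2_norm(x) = 2.37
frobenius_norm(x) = 3.09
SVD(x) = [[-0.56, 0.69, 0.47],[-0.39, 0.28, -0.88],[-0.73, -0.67, 0.12]] @ diag([2.727426059940196, 1.454938857575509, 9.097236250168818e-05]) @ [[0.51, 0.29, -0.81], [-0.68, -0.44, -0.58], [0.53, -0.85, 0.02]]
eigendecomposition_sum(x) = [[-1.42, -0.87, 0.37],[-0.78, -0.48, 0.20],[-0.15, -0.09, 0.04]] + [[0.0, -0.00, 0.00], [-0.00, 0.0, -0.00], [0.0, -0.00, 0.00]] + [[-0.03, -0.01, 0.28], [-0.04, -0.01, 0.44], [-0.19, -0.06, 2.15]]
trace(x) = 0.25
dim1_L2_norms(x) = [1.82, 1.15, 2.22]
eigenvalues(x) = [-1.86, 0.0, 2.11]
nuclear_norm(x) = 4.18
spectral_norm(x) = 2.73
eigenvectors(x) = [[0.87, 0.53, 0.13],[0.48, -0.85, 0.20],[0.09, 0.02, 0.97]]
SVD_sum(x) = [[-0.77, -0.44, 1.23],[-0.54, -0.31, 0.87],[-1.01, -0.58, 1.62]] + [[-0.68, -0.44, -0.58],[-0.28, -0.18, -0.23],[0.67, 0.43, 0.57]] + [[0.0, -0.0, 0.0], [-0.0, 0.00, -0.00], [0.0, -0.00, 0.00]]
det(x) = -0.00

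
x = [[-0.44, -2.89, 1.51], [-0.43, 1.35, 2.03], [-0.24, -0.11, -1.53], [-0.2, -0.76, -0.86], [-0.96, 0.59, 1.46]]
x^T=[[-0.44,-0.43,-0.24,-0.20,-0.96],  [-2.89,1.35,-0.11,-0.76,0.59],  [1.51,2.03,-1.53,-0.86,1.46]]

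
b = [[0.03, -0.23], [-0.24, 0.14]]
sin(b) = [[0.03, -0.23], [-0.24, 0.14]]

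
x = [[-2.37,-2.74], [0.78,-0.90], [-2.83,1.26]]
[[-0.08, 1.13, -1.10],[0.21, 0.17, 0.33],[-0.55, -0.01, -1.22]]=x @ [[0.15,-0.13,0.44], [-0.1,-0.3,0.02]]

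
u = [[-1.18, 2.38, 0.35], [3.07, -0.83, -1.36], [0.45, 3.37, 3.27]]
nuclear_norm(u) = 9.97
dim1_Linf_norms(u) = [2.38, 3.07, 3.37]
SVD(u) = [[-0.42, 0.20, -0.89], [0.41, -0.83, -0.38], [-0.81, -0.52, 0.27]] @ diag([5.451607673904513, 3.116419985248716, 1.4010354190268781]) @ [[0.26, -0.75, -0.61], [-0.97, -0.19, -0.17], [-0.0, -0.64, 0.77]]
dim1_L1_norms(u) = [3.91, 5.26, 7.09]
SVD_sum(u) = [[-0.59, 1.71, 1.41], [0.57, -1.67, -1.38], [-1.13, 3.29, 2.71]] + [[-0.60, -0.12, -0.10], [2.49, 0.50, 0.43], [1.58, 0.32, 0.27]] + [[0.01, 0.79, -0.96], [0.0, 0.34, -0.41], [-0.00, -0.24, 0.29]]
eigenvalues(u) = [(-3.36+0j), (2.31+1.32j), (2.31-1.32j)]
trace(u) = 1.26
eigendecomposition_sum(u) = [[-2.12-0.00j, 1.45+0.00j, 0.41+0.00j],[(2.08+0j), (-1.42-0j), -0.40-0.00j],[-0.91-0.00j, 0.62+0.00j, 0.18+0.00j]] + [[(0.47+0.17j), 0.47+0.34j, -0.03+0.38j], [(0.5+0.79j), 0.29+1.04j, -0.48+0.52j], [(0.68-1.93j), 1.37-1.91j, (1.55+0.11j)]] + [[(0.47-0.17j), 0.47-0.34j, -0.03-0.38j], [(0.5-0.79j), 0.29-1.04j, (-0.48-0.52j)], [0.68+1.93j, (1.37+1.91j), 1.55-0.11j]]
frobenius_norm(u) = 6.43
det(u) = -23.80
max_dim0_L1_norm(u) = 6.58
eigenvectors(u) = [[-0.68+0.00j,-0.00+0.22j,(-0-0.22j)],[0.67+0.00j,(-0.25+0.32j),-0.25-0.32j],[-0.29+0.00j,0.89+0.00j,(0.89-0j)]]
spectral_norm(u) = 5.45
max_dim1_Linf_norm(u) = 3.37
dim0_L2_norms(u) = [3.32, 4.21, 3.56]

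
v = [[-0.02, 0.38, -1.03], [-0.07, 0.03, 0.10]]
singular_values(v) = [1.1, 0.09]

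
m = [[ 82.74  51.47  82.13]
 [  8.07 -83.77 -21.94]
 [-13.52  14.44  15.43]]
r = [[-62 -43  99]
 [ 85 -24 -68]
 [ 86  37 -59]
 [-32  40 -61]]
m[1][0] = 8.07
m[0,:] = [82.74, 51.47, 82.13]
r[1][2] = -68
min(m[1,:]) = -83.77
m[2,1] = 14.44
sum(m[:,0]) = 77.29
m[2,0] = -13.52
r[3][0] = -32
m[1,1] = -83.77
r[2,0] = 86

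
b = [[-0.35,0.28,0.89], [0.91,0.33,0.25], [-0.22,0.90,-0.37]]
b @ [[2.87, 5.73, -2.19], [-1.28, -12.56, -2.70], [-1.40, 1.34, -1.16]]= [[-2.61, -4.33, -1.02], [1.84, 1.4, -3.17], [-1.27, -13.06, -1.52]]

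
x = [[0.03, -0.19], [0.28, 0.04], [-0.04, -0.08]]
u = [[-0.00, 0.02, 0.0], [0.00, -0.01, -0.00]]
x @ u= [[0.0, 0.00, 0.0],[0.00, 0.01, 0.0],[0.0, -0.00, 0.0]]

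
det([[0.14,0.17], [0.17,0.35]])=0.020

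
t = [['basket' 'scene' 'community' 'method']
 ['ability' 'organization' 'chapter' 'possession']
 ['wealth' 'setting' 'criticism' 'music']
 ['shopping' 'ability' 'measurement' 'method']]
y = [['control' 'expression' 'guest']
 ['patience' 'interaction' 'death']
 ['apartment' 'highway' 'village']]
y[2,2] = 'village'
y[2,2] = 'village'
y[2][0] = 'apartment'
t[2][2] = 'criticism'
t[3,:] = ['shopping', 'ability', 'measurement', 'method']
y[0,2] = 'guest'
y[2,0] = 'apartment'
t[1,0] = 'ability'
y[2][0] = 'apartment'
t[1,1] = 'organization'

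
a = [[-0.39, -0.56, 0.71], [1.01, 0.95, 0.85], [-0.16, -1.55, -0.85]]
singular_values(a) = [2.31, 0.96, 0.73]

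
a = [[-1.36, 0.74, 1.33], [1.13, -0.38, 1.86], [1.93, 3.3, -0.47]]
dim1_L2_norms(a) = [2.04, 2.21, 3.85]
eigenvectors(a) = [[-0.34, -0.88, -0.47], [-0.56, 0.45, -0.36], [-0.76, 0.16, 0.81]]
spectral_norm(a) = 3.86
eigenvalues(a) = [2.83, -1.97, -3.07]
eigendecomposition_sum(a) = [[0.44, 0.68, 0.56], [0.73, 1.12, 0.93], [0.99, 1.52, 1.26]] + [[-1.40, 1.22, -0.27], [0.71, -0.62, 0.14], [0.25, -0.22, 0.05]] + [[-0.40, -1.16, 1.04],[-0.31, -0.89, 0.79],[0.69, 1.99, -1.78]]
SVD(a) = [[-0.08, -0.49, 0.87],[0.0, -0.87, -0.50],[1.00, -0.04, 0.07]] @ diag([3.859614979629209, 2.2927683565821355, 1.931161689780912]) @ [[0.53,0.84,-0.15], [-0.17,-0.07,-0.98], [-0.83,0.54,0.10]]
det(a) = 17.09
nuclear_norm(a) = 8.08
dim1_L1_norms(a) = [3.43, 3.37, 5.7]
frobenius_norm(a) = 4.89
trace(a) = -2.21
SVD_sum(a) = [[-0.15, -0.24, 0.04], [0.00, 0.0, -0.00], [2.02, 3.23, -0.57]] + [[0.19, 0.08, 1.12], [0.33, 0.14, 1.96], [0.01, 0.01, 0.08]] + [[-1.40, 0.9, 0.17], [0.80, -0.52, -0.10], [-0.11, 0.07, 0.01]]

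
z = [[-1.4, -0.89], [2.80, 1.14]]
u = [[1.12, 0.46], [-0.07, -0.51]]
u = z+[[2.52, 1.35], [-2.87, -1.65]]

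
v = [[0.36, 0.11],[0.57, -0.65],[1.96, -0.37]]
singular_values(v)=[2.14, 0.54]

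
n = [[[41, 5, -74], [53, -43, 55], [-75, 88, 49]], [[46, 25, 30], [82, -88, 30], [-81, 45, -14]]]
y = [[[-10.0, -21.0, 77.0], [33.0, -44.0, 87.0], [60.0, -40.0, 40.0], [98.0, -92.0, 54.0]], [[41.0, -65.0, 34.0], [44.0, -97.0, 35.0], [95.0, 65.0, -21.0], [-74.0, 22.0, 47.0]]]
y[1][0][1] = -65.0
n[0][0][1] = 5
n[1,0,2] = 30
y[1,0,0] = 41.0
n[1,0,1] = 25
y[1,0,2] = 34.0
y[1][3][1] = 22.0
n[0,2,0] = -75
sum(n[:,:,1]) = 32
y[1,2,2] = -21.0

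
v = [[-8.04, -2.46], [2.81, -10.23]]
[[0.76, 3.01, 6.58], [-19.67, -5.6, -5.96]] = v@[[-0.63, -0.50, -0.92], [1.75, 0.41, 0.33]]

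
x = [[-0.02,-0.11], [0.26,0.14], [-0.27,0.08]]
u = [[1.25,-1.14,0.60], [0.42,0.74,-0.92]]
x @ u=[[-0.07,-0.06,0.09], [0.38,-0.19,0.03], [-0.3,0.37,-0.24]]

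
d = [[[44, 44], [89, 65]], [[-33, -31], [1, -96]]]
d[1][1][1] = -96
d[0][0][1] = 44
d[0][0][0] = 44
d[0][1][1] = 65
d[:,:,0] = [[44, 89], [-33, 1]]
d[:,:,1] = [[44, 65], [-31, -96]]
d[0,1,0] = 89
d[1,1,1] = -96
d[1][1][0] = 1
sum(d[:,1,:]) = 59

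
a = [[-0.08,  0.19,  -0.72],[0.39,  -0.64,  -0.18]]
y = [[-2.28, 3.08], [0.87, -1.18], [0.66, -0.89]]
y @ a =[[1.38,-2.40,1.09], [-0.53,0.92,-0.41], [-0.40,0.70,-0.32]]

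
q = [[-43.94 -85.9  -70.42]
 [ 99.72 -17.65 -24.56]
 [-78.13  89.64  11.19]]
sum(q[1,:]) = 57.50999999999999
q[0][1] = -85.9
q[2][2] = 11.19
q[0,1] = -85.9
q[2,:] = [-78.13, 89.64, 11.19]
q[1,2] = -24.56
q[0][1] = -85.9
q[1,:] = [99.72, -17.65, -24.56]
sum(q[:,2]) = -83.79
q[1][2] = -24.56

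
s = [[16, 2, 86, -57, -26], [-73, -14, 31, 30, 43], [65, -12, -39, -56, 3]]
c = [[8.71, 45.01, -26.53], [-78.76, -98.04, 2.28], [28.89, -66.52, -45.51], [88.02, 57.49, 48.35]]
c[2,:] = [28.89, -66.52, -45.51]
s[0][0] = 16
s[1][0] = -73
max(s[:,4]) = 43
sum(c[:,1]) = -62.06000000000001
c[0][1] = 45.01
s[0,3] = -57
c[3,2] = 48.35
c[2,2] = -45.51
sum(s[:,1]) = -24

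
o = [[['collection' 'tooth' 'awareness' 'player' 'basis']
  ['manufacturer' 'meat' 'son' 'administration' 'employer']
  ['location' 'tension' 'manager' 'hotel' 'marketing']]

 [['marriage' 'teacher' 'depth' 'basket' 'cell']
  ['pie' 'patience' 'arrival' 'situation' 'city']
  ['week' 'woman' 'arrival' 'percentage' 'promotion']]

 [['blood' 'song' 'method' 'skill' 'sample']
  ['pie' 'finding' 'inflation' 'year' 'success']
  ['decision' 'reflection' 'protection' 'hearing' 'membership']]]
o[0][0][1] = 'tooth'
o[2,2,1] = 'reflection'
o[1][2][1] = 'woman'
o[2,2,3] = 'hearing'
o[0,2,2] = 'manager'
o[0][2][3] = 'hotel'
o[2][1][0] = 'pie'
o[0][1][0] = 'manufacturer'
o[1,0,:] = ['marriage', 'teacher', 'depth', 'basket', 'cell']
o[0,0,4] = 'basis'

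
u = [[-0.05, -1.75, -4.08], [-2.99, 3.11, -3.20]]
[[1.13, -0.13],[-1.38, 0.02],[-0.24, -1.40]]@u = [[0.33, -2.38, -4.19],[0.01, 2.48, 5.57],[4.20, -3.93, 5.46]]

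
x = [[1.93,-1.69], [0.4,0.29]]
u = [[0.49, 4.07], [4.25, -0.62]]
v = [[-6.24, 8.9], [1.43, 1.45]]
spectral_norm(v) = 10.88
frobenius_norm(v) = 11.06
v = x @ u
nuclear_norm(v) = 12.88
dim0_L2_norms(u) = [4.28, 4.12]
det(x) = 1.24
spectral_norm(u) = 4.31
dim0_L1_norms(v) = [7.67, 10.35]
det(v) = -21.77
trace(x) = 2.22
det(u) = -17.60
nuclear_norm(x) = 3.05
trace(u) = -0.13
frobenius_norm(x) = 2.61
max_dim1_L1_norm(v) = 15.14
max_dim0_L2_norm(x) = 1.97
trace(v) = -4.79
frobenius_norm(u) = 5.94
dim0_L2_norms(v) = [6.4, 9.02]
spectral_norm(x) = 2.57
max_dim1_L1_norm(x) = 3.62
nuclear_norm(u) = 8.39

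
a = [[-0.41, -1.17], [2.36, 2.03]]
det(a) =1.929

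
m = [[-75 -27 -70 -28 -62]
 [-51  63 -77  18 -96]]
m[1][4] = -96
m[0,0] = -75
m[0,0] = -75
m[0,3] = -28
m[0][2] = -70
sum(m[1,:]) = -143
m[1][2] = -77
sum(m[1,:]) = -143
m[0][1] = -27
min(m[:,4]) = -96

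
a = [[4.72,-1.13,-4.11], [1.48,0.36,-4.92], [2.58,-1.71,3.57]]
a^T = [[4.72, 1.48, 2.58], [-1.13, 0.36, -1.71], [-4.11, -4.92, 3.57]]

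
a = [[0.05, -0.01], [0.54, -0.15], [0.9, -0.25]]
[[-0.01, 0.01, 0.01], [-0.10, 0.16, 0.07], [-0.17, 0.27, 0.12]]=a@[[-0.18, 0.27, 0.19], [0.05, -0.09, 0.22]]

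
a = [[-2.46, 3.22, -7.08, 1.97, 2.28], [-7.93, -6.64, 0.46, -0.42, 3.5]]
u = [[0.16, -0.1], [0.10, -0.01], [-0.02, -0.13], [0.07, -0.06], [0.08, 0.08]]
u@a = [[0.4, 1.18, -1.18, 0.36, 0.01], [-0.17, 0.39, -0.71, 0.2, 0.19], [1.08, 0.8, 0.08, 0.02, -0.5], [0.30, 0.62, -0.52, 0.16, -0.05], [-0.83, -0.27, -0.53, 0.12, 0.46]]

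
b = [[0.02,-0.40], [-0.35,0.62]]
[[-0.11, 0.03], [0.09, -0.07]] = b @ [[0.27, 0.07], [0.3, -0.07]]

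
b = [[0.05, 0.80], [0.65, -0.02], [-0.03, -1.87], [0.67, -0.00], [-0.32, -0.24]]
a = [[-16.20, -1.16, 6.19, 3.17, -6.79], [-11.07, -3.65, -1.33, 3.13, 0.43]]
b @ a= [[-9.67, -2.98, -0.75, 2.66, 0.0],[-10.31, -0.68, 4.05, 2.00, -4.42],[21.19, 6.86, 2.30, -5.95, -0.6],[-10.85, -0.78, 4.15, 2.12, -4.55],[7.84, 1.25, -1.66, -1.77, 2.07]]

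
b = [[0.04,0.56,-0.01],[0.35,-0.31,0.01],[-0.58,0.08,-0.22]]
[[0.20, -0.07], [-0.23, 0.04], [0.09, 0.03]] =b @ [[-0.32, 0.00], [0.39, -0.13], [0.57, -0.20]]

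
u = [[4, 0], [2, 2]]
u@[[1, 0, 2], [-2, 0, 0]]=[[4, 0, 8], [-2, 0, 4]]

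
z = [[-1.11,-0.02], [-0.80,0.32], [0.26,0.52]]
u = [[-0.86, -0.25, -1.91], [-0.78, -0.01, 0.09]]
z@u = [[0.97,0.28,2.12], [0.44,0.2,1.56], [-0.63,-0.07,-0.45]]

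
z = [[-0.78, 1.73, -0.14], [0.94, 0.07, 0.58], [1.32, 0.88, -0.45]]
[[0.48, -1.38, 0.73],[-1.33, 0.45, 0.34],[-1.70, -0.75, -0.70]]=z @ [[-1.20, 0.12, -0.37], [-0.29, -0.69, 0.35], [-0.31, 0.67, 1.15]]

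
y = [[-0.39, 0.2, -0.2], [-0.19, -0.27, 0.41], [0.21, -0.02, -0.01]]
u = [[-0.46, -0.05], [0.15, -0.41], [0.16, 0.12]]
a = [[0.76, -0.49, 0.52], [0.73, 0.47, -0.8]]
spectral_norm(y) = 0.57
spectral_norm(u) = 0.51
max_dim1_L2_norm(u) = 0.46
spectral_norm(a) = 1.19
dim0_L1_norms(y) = [0.79, 0.49, 0.62]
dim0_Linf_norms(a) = [0.76, 0.49, 0.8]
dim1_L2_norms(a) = [1.04, 1.18]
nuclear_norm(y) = 1.05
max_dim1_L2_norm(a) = 1.18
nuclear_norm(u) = 0.94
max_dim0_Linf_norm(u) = 0.46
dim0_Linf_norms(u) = [0.46, 0.41]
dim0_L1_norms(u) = [0.77, 0.58]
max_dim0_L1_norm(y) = 0.79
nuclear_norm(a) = 2.22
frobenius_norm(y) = 0.74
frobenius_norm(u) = 0.67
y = u @ a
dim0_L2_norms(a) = [1.05, 0.68, 0.95]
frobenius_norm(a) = 1.58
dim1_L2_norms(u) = [0.46, 0.44, 0.2]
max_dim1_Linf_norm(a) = 0.8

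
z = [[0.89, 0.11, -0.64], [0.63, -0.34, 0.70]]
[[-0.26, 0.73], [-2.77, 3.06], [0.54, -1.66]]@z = [[0.23, -0.28, 0.68], [-0.54, -1.35, 3.91], [-0.57, 0.62, -1.51]]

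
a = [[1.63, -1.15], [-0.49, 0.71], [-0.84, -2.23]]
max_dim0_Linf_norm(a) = 2.23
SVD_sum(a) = [[0.14, -1.31], [-0.08, 0.75], [0.23, -2.11]] + [[1.49, 0.16], [-0.41, -0.04], [-1.07, -0.12]]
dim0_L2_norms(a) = [1.9, 2.61]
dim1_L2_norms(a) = [1.99, 0.86, 2.38]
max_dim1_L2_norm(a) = 2.38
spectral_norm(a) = 2.61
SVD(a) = [[0.5, 0.79], [-0.29, -0.22], [0.81, -0.57]] @ diag([2.6148037870648695, 1.888094583211132]) @ [[0.11, -0.99], [0.99, 0.11]]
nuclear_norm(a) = 4.50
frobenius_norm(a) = 3.23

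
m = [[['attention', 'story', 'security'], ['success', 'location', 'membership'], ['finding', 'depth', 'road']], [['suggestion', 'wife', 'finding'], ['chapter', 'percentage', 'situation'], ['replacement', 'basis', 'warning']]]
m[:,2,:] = [['finding', 'depth', 'road'], ['replacement', 'basis', 'warning']]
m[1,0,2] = 'finding'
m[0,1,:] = ['success', 'location', 'membership']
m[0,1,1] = 'location'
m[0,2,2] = 'road'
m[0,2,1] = 'depth'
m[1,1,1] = 'percentage'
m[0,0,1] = 'story'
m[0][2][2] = 'road'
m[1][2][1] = 'basis'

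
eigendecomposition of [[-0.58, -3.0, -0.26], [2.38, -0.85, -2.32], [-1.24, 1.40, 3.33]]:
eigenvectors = [[(0.71+0j), 0.71-0.00j, (0.34+0j)],[-0.11-0.63j, (-0.11+0.63j), -0.39+0.00j],[(0.07+0.3j), 0.07-0.30j, (0.86+0j)]]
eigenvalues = [(-0.15+2.54j), (-0.15-2.54j), (2.21+0j)]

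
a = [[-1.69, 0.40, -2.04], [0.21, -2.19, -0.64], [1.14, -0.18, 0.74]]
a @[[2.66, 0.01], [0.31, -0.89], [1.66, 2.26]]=[[-7.76, -4.98], [-1.18, 0.50], [4.20, 1.84]]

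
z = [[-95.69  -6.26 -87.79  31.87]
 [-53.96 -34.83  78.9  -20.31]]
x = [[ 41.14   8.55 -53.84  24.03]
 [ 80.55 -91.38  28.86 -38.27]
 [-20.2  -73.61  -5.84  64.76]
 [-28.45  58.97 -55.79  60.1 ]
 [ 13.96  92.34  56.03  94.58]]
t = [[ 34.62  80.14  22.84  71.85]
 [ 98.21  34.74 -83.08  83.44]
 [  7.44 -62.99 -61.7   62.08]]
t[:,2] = [22.84, -83.08, -61.7]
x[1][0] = 80.55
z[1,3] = -20.31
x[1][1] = -91.38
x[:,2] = [-53.84, 28.86, -5.84, -55.79, 56.03]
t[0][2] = 22.84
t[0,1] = 80.14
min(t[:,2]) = -83.08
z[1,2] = 78.9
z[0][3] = 31.87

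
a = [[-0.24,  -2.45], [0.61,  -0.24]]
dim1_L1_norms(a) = [2.69, 0.85]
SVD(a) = [[1.00,0.08],[0.08,-1.00]] @ diag([2.4687091398968373, 0.6287091398968366]) @ [[-0.08, -1.00],[-1.0, 0.08]]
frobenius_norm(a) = 2.55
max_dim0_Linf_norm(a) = 2.45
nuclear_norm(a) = 3.10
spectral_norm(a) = 2.47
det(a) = 1.55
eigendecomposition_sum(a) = [[(-0.12+0.61j), -1.23-0.24j], [0.30+0.06j, (-0.12+0.61j)]] + [[(-0.12-0.61j), (-1.23+0.24j)], [(0.3-0.06j), -0.12-0.61j]]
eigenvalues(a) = [(-0.24+1.22j), (-0.24-1.22j)]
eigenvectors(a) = [[0.89+0.00j, 0.89-0.00j], [-0.45j, 0.00+0.45j]]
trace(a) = -0.48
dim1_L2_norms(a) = [2.46, 0.66]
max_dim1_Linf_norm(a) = 2.45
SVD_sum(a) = [[-0.19, -2.45], [-0.01, -0.19]] + [[-0.05, 0.00], [0.62, -0.05]]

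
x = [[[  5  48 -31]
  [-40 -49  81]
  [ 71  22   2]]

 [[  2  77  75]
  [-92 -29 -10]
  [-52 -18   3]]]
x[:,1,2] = [81, -10]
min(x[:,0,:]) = -31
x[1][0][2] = 75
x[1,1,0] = -92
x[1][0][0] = 2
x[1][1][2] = -10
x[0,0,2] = -31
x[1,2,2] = 3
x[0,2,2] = 2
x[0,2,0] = 71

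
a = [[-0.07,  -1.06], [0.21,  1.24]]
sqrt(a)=[[0.22, -0.77], [0.15, 1.16]]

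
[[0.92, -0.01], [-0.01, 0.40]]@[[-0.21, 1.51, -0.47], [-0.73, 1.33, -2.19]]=[[-0.19,1.38,-0.41], [-0.29,0.52,-0.87]]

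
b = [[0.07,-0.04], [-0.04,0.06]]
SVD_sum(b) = [[0.06, -0.05], [-0.05, 0.05]] + [[0.01, 0.01], [0.01, 0.01]]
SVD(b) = [[-0.75, 0.66],[0.66, 0.75]] @ diag([0.10531128874149275, 0.02468871125850726]) @ [[-0.75, 0.66],[0.66, 0.75]]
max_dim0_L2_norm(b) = 0.08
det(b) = 0.00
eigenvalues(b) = [0.11, 0.02]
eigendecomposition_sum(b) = [[0.06,  -0.05], [-0.05,  0.05]] + [[0.01, 0.01], [0.01, 0.01]]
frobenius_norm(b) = 0.11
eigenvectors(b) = [[0.75, 0.66], [-0.66, 0.75]]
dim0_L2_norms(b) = [0.08, 0.07]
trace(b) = 0.13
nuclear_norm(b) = 0.13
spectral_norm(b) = 0.11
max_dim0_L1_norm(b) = 0.11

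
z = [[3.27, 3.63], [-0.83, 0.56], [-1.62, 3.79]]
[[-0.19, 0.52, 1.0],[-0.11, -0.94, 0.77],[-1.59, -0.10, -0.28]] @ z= [[-2.67, 3.39], [-0.83, 1.99], [-4.66, -6.89]]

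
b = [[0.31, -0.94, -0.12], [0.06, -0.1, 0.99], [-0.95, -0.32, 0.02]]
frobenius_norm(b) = 1.73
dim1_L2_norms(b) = [1.0, 1.0, 1.0]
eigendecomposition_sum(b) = [[(0.5-0j), (-0.32+0j), -0.38-0.00j], [-0.32+0.00j, (0.2+0j), (0.24+0j)], [-0.38+0.00j, (0.24+0j), (0.29+0j)]] + [[(-0.1+0.23j), -0.31+0.04j, 0.13+0.26j], [0.19+0.25j, -0.15+0.37j, 0.37+0.02j], [-0.28+0.09j, -0.28-0.25j, -0.14+0.33j]] + [[-0.10-0.23j, -0.31-0.04j, 0.13-0.26j],[0.19-0.25j, (-0.15-0.37j), (0.37-0.02j)],[-0.28-0.09j, (-0.28+0.25j), (-0.14-0.33j)]]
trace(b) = 0.23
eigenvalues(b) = [(1+0j), (-0.38+0.92j), (-0.38-0.92j)]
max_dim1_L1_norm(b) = 1.37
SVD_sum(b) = [[-0.26, -0.21, -0.16],  [0.29, 0.24, 0.18],  [-0.58, -0.48, -0.36]] + [[0.45, -0.24, -0.39],  [-0.37, 0.2, 0.32],  [-0.38, 0.21, 0.34]] + [[0.12, -0.48, 0.44], [0.14, -0.54, 0.49], [0.01, -0.05, 0.05]]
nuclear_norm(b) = 3.00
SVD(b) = [[0.37,0.64,0.67], [-0.42,-0.53,0.74], [0.83,-0.55,0.07]] @ diag([1.00481808564246, 0.9979061209819658, 0.9937927291304502]) @ [[-0.69, -0.57, -0.44], [0.70, -0.38, -0.61], [0.19, -0.73, 0.66]]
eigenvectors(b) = [[-0.71+0.00j, (-0.25-0.43j), (-0.25+0.43j)], [0.45+0.00j, -0.63+0.00j, -0.63-0.00j], [(0.54+0j), (0.2-0.56j), 0.20+0.56j]]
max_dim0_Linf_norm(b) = 0.99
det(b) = 1.00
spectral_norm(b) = 1.00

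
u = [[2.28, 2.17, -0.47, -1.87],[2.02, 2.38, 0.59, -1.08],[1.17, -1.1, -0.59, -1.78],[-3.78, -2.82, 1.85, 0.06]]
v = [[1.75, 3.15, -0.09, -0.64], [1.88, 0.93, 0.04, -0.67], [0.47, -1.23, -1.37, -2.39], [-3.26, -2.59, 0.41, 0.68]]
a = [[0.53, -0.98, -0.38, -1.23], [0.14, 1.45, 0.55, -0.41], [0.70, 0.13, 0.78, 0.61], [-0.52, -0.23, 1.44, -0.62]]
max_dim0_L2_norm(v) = 4.36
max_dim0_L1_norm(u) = 9.25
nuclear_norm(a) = 6.03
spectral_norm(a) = 2.06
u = v + a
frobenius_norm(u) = 7.53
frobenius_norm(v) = 6.75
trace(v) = 1.99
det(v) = -7.14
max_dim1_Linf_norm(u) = 3.78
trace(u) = 4.13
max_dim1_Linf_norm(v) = 3.26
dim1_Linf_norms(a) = [1.23, 1.45, 0.78, 1.44]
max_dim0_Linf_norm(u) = 3.78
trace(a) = 2.14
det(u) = -17.64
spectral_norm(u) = 6.78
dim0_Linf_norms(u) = [3.78, 2.82, 1.85, 1.87]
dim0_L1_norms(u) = [9.25, 8.47, 3.5, 4.79]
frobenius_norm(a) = 3.12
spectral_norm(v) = 5.87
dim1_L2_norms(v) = [3.66, 2.2, 3.05, 4.24]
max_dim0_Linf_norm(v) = 3.26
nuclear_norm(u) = 11.83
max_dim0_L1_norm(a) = 3.15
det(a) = -4.44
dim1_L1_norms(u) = [6.79, 6.07, 4.64, 8.51]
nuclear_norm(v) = 10.45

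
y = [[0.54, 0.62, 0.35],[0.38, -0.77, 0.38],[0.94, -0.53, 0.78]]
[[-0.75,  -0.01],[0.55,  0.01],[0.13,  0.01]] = y@[[-0.33, -0.0], [-0.9, -0.01], [-0.05, -0.0]]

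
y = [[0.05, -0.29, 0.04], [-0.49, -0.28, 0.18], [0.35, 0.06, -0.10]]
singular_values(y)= [0.7, 0.3, 0.0]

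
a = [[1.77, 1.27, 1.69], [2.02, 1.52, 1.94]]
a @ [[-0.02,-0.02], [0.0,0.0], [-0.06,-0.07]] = [[-0.14, -0.15],[-0.16, -0.18]]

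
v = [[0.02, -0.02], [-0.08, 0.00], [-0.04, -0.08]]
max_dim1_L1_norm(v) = 0.12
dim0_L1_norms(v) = [0.14, 0.1]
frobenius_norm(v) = 0.12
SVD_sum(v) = [[0.00, 0.0], [-0.05, -0.04], [-0.06, -0.05]] + [[0.02, -0.02], [-0.03, 0.04], [0.02, -0.03]]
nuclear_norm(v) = 0.17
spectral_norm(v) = 0.10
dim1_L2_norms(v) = [0.03, 0.08, 0.09]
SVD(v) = [[-0.04, 0.41], [0.62, -0.7], [0.78, 0.58]] @ diag([0.1025282593030439, 0.0684686500837266]) @ [[-0.8,-0.6], [0.60,-0.80]]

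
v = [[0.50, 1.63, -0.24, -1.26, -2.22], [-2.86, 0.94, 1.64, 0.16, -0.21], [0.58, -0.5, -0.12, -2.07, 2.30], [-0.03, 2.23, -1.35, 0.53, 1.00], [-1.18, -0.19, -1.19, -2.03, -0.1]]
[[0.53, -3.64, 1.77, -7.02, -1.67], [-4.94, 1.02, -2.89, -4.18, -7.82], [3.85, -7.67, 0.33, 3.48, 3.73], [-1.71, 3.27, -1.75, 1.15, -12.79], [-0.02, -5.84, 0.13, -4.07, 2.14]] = v@[[1.59,  -0.40,  0.88,  1.17,  1.52],  [-0.52,  0.32,  -0.4,  -0.71,  -4.47],  [0.19,  -0.61,  -0.03,  0.06,  0.45],  [-0.99,  3.44,  -0.49,  1.25,  -1.72],  [0.28,  -0.1,  -0.61,  2.19,  -1.26]]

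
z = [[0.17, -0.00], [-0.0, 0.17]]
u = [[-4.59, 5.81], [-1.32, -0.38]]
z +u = [[-4.42, 5.81], [-1.32, -0.21]]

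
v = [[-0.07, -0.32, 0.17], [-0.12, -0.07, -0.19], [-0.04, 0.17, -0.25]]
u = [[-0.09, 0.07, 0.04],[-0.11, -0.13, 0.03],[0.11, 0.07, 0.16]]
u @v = [[-0.00, 0.03, -0.04], [0.02, 0.05, -0.0], [-0.02, -0.01, -0.03]]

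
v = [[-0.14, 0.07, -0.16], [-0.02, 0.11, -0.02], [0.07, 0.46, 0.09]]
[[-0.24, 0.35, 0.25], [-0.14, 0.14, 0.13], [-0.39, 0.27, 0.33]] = v@ [[-0.29, -1.44, -0.93], [-1.05, 0.91, 0.93], [1.29, -0.54, -0.34]]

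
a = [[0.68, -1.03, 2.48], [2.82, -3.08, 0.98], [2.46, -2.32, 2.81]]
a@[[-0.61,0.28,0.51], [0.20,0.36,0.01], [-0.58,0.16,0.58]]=[[-2.06, 0.22, 1.77],[-2.90, -0.16, 1.98],[-3.59, 0.3, 2.86]]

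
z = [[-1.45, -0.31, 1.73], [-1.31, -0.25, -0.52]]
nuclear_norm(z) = 3.66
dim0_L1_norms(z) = [2.76, 0.56, 2.25]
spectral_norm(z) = 2.35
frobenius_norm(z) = 2.69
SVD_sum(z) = [[-1.69,-0.35,1.43], [-0.52,-0.11,0.44]] + [[0.24, 0.04, 0.3], [-0.79, -0.14, -0.96]]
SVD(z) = [[-0.96, -0.3],[-0.30, 0.96]] @ diag([2.350618101453303, 1.3096161808408098]) @ [[0.75,0.16,-0.64], [-0.63,-0.11,-0.77]]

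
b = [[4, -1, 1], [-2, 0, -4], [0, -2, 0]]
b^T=[[4, -2, 0], [-1, 0, -2], [1, -4, 0]]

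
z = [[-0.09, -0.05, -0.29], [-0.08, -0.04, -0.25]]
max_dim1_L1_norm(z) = 0.43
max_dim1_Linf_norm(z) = 0.29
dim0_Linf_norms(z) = [0.09, 0.05, 0.29]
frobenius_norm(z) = 0.41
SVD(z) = [[-0.76,-0.65],[-0.65,0.76]] @ diag([0.4064371559721802, 0.0029729186409378173]) @ [[0.3,  0.16,  0.94],[-0.6,  0.80,  0.05]]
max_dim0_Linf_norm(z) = 0.29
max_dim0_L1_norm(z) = 0.54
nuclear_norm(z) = 0.41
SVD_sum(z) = [[-0.09,  -0.05,  -0.29], [-0.08,  -0.04,  -0.25]] + [[0.0, -0.0, -0.0], [-0.0, 0.0, 0.00]]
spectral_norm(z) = 0.41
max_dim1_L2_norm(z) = 0.31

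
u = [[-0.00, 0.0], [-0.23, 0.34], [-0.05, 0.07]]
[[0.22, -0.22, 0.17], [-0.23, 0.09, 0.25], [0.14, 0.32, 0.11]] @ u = [[0.04,-0.06], [-0.03,0.05], [-0.08,0.12]]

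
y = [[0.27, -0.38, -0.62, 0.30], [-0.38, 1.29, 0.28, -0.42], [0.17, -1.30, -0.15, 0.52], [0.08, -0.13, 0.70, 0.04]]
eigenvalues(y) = [1.24, 0.47, 0.2, -0.46]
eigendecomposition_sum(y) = [[-0.07, 0.17, 0.03, -0.06], [-0.48, 1.23, 0.24, -0.45], [0.59, -1.50, -0.29, 0.55], [0.39, -1.00, -0.19, 0.37]] + [[0.40, -0.32, -0.33, 0.18], [0.00, -0.00, -0.0, 0.0], [-0.44, 0.35, 0.37, -0.20], [-0.65, 0.52, 0.55, -0.30]] + [[0.01, 0.0, -0.0, 0.01],  [0.08, 0.02, -0.01, 0.06],  [0.07, 0.02, -0.01, 0.05],  [0.25, 0.07, -0.04, 0.18]] + [[-0.07, -0.24, -0.32, 0.17],[0.01, 0.04, 0.06, -0.03],[-0.05, -0.17, -0.22, 0.12],[0.08, 0.29, 0.38, -0.21]]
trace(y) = 1.45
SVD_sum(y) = [[0.14, -0.57, -0.15, 0.22], [-0.31, 1.27, 0.33, -0.49], [0.30, -1.24, -0.32, 0.48], [-0.00, 0.01, 0.0, -0.01]] + [[0.02,0.13,-0.49,0.0], [0.00,0.01,-0.05,0.0], [-0.01,-0.05,0.18,-0.0], [-0.03,-0.19,0.68,-0.00]] + [[0.13, 0.04, 0.01, 0.02], [-0.05, -0.01, -0.01, -0.01], [-0.11, -0.03, -0.01, -0.02], [0.12, 0.03, 0.01, 0.02]] + [[-0.01,0.02,0.0,0.06], [-0.02,0.02,0.01,0.08], [-0.02,0.02,0.00,0.06], [-0.01,0.01,0.0,0.03]]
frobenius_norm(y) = 2.30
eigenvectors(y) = [[0.08, 0.45, 0.04, -0.58], [0.56, 0.0, 0.30, 0.11], [-0.69, -0.5, 0.26, -0.41], [-0.46, -0.74, 0.92, 0.7]]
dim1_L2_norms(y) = [0.83, 1.44, 1.42, 0.72]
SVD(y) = [[-0.30, -0.57, 0.60, 0.47], [0.68, -0.06, -0.25, 0.69], [-0.67, 0.21, -0.52, 0.49], [0.01, 0.79, 0.55, 0.26]] @ diag([2.1022552931594536, 0.8921608580091372, 0.2238048264169217, 0.12721275679723976]) @ [[-0.22,0.88,0.23,-0.34], [-0.04,-0.26,0.96,-0.01], [0.95,0.26,0.11,0.16], [-0.24,0.28,0.07,0.93]]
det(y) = -0.05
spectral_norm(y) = 2.10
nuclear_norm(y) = 3.35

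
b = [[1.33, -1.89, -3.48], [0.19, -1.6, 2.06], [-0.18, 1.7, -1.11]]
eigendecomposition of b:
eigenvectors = [[0.15, -1.00, 0.97], [-0.77, -0.03, 0.22], [0.62, 0.05, 0.13]]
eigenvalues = [-3.28, 1.46, 0.44]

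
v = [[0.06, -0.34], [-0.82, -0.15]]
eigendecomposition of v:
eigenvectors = [[0.62, 0.47], [-0.79, 0.88]]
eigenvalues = [0.49, -0.58]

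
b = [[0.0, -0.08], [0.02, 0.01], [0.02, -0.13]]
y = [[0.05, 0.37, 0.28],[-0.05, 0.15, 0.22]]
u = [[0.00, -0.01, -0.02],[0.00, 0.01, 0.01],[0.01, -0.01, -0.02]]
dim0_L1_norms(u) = [0.01, 0.03, 0.05]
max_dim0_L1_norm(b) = 0.22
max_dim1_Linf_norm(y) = 0.37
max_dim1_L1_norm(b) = 0.15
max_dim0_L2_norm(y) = 0.4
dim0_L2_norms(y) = [0.07, 0.4, 0.36]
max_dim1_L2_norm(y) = 0.47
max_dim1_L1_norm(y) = 0.7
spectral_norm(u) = 0.04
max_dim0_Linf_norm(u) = 0.02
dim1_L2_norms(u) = [0.02, 0.01, 0.02]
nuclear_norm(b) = 0.18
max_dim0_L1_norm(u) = 0.05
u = b @ y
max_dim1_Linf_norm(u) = 0.02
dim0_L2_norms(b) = [0.03, 0.15]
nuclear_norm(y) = 0.63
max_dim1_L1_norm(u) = 0.04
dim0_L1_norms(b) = [0.04, 0.22]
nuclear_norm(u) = 0.05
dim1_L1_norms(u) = [0.03, 0.02, 0.04]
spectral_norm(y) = 0.53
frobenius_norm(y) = 0.54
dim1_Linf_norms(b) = [0.08, 0.02, 0.13]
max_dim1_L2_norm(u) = 0.02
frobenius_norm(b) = 0.16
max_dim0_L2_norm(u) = 0.03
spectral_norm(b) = 0.15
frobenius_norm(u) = 0.04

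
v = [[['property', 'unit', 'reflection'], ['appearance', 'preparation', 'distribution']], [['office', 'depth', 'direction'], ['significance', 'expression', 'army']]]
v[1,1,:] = ['significance', 'expression', 'army']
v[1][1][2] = 'army'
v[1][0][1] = 'depth'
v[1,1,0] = 'significance'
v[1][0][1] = 'depth'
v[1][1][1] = 'expression'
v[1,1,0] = 'significance'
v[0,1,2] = 'distribution'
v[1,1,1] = 'expression'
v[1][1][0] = 'significance'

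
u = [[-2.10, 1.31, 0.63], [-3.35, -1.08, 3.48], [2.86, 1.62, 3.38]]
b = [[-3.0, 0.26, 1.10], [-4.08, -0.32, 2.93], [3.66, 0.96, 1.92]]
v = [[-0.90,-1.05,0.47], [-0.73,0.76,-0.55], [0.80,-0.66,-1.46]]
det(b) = 12.09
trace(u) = 0.20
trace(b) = -1.40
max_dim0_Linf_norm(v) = 1.46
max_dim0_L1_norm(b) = 10.74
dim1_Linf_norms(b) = [3.0, 4.08, 3.66]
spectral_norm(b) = 6.46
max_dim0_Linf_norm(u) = 3.48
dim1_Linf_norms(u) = [2.1, 3.48, 3.38]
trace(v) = -1.60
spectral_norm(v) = 1.89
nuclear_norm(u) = 11.82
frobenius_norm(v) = 2.60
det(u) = 45.90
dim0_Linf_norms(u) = [3.35, 1.62, 3.48]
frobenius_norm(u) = 7.30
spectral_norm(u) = 5.24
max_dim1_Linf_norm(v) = 1.46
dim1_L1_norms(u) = [4.04, 7.91, 7.86]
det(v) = 2.85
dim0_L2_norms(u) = [4.88, 2.35, 4.89]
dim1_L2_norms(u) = [2.55, 4.95, 4.71]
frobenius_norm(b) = 7.32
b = v + u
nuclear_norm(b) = 10.41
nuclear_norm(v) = 4.38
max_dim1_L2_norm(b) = 5.03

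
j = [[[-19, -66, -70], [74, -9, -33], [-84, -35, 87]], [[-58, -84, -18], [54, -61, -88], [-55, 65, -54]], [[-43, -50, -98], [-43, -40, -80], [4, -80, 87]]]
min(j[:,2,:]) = -84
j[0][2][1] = -35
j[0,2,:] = [-84, -35, 87]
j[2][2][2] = 87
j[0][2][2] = 87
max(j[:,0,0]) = -19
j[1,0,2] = -18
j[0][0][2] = -70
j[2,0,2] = -98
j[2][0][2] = -98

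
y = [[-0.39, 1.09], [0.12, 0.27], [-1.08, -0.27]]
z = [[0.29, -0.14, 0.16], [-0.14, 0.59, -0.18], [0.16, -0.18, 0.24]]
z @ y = [[-0.3, 0.24],[0.32, 0.06],[-0.34, 0.06]]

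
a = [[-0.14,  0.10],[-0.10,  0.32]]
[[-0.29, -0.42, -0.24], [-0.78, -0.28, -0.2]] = a @ [[0.43, 3.05, 1.61],[-2.31, 0.09, -0.12]]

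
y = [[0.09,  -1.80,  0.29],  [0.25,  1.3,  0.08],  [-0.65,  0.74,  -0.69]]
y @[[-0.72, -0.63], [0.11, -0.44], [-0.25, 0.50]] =[[-0.34, 0.88], [-0.06, -0.69], [0.72, -0.26]]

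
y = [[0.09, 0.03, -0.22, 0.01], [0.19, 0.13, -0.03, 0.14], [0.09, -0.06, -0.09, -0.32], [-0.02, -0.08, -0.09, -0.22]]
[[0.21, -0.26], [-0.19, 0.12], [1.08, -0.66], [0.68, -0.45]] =y@[[1.18, -1.09], [-0.34, 1.43], [-0.66, 1.0], [-2.79, 1.20]]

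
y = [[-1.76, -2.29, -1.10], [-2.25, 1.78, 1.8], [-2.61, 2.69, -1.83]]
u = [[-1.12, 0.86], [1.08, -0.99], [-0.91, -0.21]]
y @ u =[[0.50, 0.98], [2.80, -4.08], [7.49, -4.52]]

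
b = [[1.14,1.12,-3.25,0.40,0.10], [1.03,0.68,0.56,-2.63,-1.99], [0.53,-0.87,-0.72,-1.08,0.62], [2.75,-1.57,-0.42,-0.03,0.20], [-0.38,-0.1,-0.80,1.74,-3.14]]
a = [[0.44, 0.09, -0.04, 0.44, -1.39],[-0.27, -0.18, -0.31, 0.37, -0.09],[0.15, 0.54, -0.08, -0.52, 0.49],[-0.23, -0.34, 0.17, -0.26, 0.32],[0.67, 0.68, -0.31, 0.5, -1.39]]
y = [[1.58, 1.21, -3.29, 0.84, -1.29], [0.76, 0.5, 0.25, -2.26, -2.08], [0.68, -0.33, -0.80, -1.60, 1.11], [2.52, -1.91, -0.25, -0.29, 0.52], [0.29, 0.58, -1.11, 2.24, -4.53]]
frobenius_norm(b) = 7.28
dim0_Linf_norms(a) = [0.67, 0.68, 0.31, 0.52, 1.39]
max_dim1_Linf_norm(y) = 4.53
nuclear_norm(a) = 4.08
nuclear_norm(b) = 15.26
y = b + a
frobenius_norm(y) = 8.37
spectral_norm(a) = 2.40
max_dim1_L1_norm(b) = 6.89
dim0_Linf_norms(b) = [2.75, 1.57, 3.25, 2.63, 3.14]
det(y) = -87.55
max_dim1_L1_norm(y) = 8.75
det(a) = 0.00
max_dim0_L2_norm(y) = 5.29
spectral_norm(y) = 6.15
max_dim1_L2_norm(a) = 1.79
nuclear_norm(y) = 16.26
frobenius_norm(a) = 2.66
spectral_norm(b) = 4.02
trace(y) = -3.54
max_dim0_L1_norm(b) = 6.05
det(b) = -153.13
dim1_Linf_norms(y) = [3.29, 2.26, 1.6, 2.52, 4.53]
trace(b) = -2.07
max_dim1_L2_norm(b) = 3.7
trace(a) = -1.47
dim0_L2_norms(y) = [3.16, 2.41, 3.58, 3.67, 5.29]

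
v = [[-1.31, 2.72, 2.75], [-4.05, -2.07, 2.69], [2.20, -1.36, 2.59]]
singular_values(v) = [5.6, 3.66, 3.63]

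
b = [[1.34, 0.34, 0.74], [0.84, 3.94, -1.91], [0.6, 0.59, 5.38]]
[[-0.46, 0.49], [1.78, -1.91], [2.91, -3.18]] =b@[[-0.87, 0.94], [0.90, -0.97], [0.54, -0.59]]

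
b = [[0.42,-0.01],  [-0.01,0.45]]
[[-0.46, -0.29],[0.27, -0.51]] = b@ [[-1.08, -0.72],  [0.58, -1.15]]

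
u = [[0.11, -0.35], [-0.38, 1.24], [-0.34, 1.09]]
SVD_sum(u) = [[0.11, -0.35], [-0.38, 1.24], [-0.34, 1.09]] + [[0.0,  0.0], [0.00,  0.0], [-0.00,  -0.0]]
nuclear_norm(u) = 1.77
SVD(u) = [[-0.21, -0.38], [0.73, -0.67], [0.65, 0.64]] @ diag([1.7664310023022896, 0.004638330015055755]) @ [[-0.3,0.96], [-0.96,-0.30]]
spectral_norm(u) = 1.77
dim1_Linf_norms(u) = [0.35, 1.24, 1.09]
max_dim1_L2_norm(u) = 1.3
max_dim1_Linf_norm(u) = 1.24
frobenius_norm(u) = 1.77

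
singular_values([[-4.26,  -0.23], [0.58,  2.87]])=[4.37, 2.76]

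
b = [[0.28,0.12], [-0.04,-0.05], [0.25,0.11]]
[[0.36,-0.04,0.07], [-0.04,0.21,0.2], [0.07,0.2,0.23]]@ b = [[0.12, 0.05], [0.03, 0.01], [0.07, 0.02]]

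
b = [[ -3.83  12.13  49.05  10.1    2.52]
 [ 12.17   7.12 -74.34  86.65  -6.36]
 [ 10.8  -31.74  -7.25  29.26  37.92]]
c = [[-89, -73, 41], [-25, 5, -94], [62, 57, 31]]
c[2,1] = 57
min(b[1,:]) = -74.34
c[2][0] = 62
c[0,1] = -73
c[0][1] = -73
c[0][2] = 41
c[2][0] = 62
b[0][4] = 2.52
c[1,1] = 5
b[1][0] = 12.17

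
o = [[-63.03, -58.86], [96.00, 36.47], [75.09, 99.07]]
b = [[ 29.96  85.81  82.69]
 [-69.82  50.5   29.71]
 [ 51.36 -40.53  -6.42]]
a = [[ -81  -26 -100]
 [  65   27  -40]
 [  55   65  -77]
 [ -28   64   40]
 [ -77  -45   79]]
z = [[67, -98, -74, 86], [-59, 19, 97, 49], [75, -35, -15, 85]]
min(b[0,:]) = 29.96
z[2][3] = 85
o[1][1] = 36.47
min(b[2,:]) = -40.53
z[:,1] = [-98, 19, -35]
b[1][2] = 29.71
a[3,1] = 64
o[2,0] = 75.09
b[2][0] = 51.36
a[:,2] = [-100, -40, -77, 40, 79]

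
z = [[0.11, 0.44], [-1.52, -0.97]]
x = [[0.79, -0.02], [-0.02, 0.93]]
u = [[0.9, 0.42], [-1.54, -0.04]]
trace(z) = -0.86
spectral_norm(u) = 1.80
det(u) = 0.61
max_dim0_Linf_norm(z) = 1.52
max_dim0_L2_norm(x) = 0.93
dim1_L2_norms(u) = [0.99, 1.54]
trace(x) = 1.72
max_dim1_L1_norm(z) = 2.49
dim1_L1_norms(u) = [1.32, 1.58]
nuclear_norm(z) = 2.14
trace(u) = 0.86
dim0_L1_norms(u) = [2.44, 0.46]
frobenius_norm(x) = 1.22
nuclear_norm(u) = 2.14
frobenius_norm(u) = 1.83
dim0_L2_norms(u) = [1.78, 0.42]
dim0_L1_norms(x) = [0.81, 0.95]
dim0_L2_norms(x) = [0.79, 0.93]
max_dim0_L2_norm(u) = 1.78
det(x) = 0.73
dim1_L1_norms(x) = [0.81, 0.95]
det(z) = 0.56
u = z + x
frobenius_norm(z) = 1.86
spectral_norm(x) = 0.93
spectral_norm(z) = 1.83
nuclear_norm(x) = 1.72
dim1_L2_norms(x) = [0.79, 0.93]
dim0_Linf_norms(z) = [1.52, 0.97]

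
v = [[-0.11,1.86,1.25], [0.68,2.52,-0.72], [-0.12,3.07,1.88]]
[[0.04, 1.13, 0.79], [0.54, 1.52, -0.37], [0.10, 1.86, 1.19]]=v @ [[0.80, 0.02, 0.07], [0.02, 0.60, 0.01], [0.07, 0.01, 0.62]]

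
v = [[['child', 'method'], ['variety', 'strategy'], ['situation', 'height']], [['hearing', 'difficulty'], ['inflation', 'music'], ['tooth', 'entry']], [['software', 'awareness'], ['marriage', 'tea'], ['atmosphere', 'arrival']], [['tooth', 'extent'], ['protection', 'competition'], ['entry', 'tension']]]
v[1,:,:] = [['hearing', 'difficulty'], ['inflation', 'music'], ['tooth', 'entry']]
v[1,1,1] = 'music'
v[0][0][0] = 'child'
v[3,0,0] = 'tooth'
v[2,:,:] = [['software', 'awareness'], ['marriage', 'tea'], ['atmosphere', 'arrival']]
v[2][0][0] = 'software'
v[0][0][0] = 'child'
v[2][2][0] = 'atmosphere'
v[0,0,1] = 'method'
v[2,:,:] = [['software', 'awareness'], ['marriage', 'tea'], ['atmosphere', 'arrival']]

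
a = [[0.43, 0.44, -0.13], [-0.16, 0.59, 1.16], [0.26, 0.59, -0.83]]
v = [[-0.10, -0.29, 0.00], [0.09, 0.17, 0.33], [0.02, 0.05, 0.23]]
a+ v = [[0.33, 0.15, -0.13], [-0.07, 0.76, 1.49], [0.28, 0.64, -0.6]]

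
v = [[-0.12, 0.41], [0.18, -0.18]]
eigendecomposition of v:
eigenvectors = [[0.86, -0.80], [0.51, 0.59]]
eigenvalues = [0.12, -0.42]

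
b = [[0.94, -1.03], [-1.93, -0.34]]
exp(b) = [[4.57, -2.02], [-3.78, 2.07]]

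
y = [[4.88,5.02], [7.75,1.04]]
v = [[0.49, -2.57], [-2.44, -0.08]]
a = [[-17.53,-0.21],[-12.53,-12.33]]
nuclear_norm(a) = 32.30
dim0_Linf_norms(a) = [17.53, 12.33]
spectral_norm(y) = 9.93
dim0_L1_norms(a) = [30.06, 12.54]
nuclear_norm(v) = 5.04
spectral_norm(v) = 2.74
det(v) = -6.31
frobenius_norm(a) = 24.83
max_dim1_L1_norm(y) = 9.9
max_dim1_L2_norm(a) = 17.58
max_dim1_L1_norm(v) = 3.06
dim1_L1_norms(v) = [3.06, 2.52]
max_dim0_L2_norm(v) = 2.57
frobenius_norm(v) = 3.58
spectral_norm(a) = 23.03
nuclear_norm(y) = 13.33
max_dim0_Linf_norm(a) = 17.53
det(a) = 213.51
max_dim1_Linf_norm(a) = 17.53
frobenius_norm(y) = 10.50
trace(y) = 5.92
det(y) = -33.83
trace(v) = 0.41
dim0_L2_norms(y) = [9.16, 5.13]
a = v @ y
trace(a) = -29.86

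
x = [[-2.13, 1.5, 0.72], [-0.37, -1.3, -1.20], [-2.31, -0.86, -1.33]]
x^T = [[-2.13, -0.37, -2.31], [1.5, -1.3, -0.86], [0.72, -1.2, -1.33]]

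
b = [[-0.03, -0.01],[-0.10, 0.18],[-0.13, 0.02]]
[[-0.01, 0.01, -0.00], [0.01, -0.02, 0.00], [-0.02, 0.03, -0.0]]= b@[[0.16, -0.24, 0.01],[0.16, -0.24, 0.01]]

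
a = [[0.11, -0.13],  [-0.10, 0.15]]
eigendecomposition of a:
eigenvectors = [[-0.81, 0.69], [-0.59, -0.72]]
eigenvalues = [0.01, 0.25]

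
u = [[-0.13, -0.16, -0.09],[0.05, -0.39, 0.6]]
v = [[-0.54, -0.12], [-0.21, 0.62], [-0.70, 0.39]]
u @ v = [[0.17, -0.12],[-0.37, -0.01]]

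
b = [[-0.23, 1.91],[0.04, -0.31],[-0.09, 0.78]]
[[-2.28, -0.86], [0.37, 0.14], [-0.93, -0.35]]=b@[[1.29, -0.42], [-1.04, -0.50]]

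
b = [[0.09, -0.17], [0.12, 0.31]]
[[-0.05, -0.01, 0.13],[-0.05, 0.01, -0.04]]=b@[[-0.50, -0.02, 0.67], [0.04, 0.05, -0.39]]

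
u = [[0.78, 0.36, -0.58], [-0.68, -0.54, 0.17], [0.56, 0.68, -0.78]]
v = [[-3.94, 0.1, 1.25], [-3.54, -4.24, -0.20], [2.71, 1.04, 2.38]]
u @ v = [[-5.92, -2.05, -0.48], [5.05, 2.4, -0.34], [-6.73, -3.64, -1.29]]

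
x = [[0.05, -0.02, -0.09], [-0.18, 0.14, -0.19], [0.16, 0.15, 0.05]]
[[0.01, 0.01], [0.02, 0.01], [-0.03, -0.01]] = x @ [[-0.02, 0.01],[-0.10, -0.03],[-0.14, -0.09]]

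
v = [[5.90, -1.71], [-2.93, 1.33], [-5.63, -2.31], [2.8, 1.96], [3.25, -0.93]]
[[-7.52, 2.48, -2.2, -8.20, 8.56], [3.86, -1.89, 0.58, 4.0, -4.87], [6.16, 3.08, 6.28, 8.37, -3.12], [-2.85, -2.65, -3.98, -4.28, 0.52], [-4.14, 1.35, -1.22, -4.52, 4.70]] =v @[[-1.20, 0.02, -0.68, -1.43, 1.08], [0.26, -1.38, -1.06, -0.14, -1.28]]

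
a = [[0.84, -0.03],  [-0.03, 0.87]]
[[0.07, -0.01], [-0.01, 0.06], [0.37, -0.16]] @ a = [[0.06, -0.01], [-0.01, 0.05], [0.32, -0.15]]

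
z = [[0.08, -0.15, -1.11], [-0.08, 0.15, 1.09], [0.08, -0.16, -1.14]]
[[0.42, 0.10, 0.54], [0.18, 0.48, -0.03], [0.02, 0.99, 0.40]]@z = [[0.07, -0.13, -0.97], [-0.03, 0.05, 0.36], [-0.05, 0.08, 0.6]]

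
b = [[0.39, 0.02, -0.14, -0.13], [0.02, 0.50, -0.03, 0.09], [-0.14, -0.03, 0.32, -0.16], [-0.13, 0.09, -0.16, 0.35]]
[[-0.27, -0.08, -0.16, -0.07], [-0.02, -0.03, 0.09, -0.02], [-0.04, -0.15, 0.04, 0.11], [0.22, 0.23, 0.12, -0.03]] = b@[[-0.78, -0.14, -0.29, 0.02],[-0.07, -0.16, 0.16, -0.03],[-0.39, -0.29, 0.15, 0.42],[0.17, 0.52, 0.26, 0.11]]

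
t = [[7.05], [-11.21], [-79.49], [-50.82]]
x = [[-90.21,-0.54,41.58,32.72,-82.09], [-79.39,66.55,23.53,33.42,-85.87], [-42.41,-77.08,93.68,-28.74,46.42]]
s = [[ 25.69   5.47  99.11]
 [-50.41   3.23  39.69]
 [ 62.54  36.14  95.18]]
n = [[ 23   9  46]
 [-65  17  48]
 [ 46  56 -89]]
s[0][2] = 99.11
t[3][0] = -50.82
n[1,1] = 17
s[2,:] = [62.54, 36.14, 95.18]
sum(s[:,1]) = 44.84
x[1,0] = -79.39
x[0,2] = 41.58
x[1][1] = 66.55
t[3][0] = -50.82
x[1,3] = 33.42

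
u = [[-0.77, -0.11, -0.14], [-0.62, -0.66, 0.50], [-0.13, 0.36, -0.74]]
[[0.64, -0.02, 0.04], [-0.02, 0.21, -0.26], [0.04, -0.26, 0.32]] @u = [[-0.49, -0.04, -0.13], [-0.08, -0.23, 0.3], [0.09, 0.28, -0.37]]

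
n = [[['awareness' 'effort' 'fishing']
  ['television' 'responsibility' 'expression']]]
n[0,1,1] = 'responsibility'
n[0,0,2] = 'fishing'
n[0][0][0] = 'awareness'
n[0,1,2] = 'expression'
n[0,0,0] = 'awareness'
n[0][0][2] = 'fishing'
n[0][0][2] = 'fishing'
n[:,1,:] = [['television', 'responsibility', 'expression']]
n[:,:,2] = [['fishing', 'expression']]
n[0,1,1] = 'responsibility'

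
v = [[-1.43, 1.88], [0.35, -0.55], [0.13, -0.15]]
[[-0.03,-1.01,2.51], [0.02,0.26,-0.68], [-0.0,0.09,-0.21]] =v @ [[-0.15,0.52,-0.78],[-0.13,-0.14,0.74]]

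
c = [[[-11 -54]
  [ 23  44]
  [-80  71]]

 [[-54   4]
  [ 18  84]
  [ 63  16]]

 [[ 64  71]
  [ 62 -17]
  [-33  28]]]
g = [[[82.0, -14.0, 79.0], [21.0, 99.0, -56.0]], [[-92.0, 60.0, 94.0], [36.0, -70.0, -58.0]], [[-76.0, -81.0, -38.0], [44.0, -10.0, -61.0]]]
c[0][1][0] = 23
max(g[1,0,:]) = 94.0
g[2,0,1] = -81.0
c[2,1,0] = 62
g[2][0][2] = -38.0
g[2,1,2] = -61.0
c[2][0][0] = 64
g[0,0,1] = -14.0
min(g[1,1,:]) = -70.0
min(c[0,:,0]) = -80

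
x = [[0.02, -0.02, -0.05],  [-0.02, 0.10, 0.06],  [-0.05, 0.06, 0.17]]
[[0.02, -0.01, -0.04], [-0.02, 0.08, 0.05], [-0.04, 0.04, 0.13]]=x @ [[0.79, 0.00, -0.02], [0.00, 0.77, -0.01], [-0.02, -0.01, 0.78]]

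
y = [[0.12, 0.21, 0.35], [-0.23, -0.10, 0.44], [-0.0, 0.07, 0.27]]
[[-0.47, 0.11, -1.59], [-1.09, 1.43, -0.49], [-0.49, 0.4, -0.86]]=y @ [[0.5,-1.96,-3.33], [0.84,-1.49,-0.67], [-2.03,1.88,-3.00]]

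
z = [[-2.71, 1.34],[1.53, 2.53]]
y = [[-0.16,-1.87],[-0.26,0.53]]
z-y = [[-2.55, 3.21], [1.79, 2.00]]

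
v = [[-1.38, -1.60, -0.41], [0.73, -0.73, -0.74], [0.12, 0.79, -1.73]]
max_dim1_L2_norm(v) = 2.15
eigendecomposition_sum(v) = [[(-0.47+0.41j),-0.99-0.59j,0.45-0.50j], [(0.35+0.32j),(-0.35+0.79j),-0.41-0.30j], [0.26-0.04j,0.22+0.42j,(-0.27+0.08j)]] + [[(-0.47-0.41j),-0.99+0.59j,(0.45+0.5j)], [0.35-0.32j,(-0.35-0.79j),(-0.41+0.3j)], [(0.26+0.04j),0.22-0.42j,(-0.27-0.08j)]] + [[(-0.43-0j), (0.38-0j), -1.32+0.00j], [(0.03+0j), -0.02+0.00j, (0.08-0j)], [(-0.39-0j), 0.34-0.00j, -1.20+0.00j]]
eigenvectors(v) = [[(-0.76+0j),  (-0.76-0j),  0.74+0.00j], [(0.07+0.57j),  0.07-0.57j,  (-0.05+0j)], [0.27+0.16j,  (0.27-0.16j),  0.67+0.00j]]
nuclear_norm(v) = 5.25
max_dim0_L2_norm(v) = 1.93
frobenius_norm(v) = 3.14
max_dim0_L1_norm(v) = 3.12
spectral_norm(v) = 2.24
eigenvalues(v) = [(-1.09+1.28j), (-1.09-1.28j), (-1.65+0j)]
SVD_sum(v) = [[-1.13,-1.6,0.37],[-0.02,-0.03,0.01],[0.58,0.82,-0.19]] + [[-0.07, -0.13, -0.77],[-0.07, -0.13, -0.77],[-0.14, -0.25, -1.53]] + [[-0.18, 0.13, -0.00], [0.82, -0.58, 0.02], [-0.32, 0.22, -0.01]]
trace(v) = -3.84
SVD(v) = [[-0.89, 0.41, -0.2], [-0.02, 0.41, 0.91], [0.46, 0.82, -0.36]] @ diag([2.2382532803900057, 1.9140983992081013, 1.0971552173563968]) @ [[0.57, 0.8, -0.18], [-0.09, -0.16, -0.98], [0.82, -0.57, 0.02]]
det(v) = -4.70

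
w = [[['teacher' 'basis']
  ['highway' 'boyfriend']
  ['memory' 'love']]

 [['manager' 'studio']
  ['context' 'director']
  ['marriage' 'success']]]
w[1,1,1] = 'director'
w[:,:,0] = [['teacher', 'highway', 'memory'], ['manager', 'context', 'marriage']]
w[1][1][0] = 'context'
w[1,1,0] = 'context'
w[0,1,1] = 'boyfriend'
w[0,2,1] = 'love'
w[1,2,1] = 'success'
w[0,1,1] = 'boyfriend'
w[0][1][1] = 'boyfriend'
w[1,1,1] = 'director'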